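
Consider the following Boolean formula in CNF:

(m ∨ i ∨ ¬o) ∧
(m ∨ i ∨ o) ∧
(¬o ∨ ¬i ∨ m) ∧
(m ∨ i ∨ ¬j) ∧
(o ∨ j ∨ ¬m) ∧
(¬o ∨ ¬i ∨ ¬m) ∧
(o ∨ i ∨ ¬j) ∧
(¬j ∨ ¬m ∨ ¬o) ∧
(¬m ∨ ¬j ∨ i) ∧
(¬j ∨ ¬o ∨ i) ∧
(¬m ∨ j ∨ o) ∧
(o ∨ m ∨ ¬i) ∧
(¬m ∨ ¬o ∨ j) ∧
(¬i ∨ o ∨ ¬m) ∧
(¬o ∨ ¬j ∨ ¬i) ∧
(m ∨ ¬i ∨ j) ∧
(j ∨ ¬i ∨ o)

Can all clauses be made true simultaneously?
No

No, the formula is not satisfiable.

No assignment of truth values to the variables can make all 17 clauses true simultaneously.

The formula is UNSAT (unsatisfiable).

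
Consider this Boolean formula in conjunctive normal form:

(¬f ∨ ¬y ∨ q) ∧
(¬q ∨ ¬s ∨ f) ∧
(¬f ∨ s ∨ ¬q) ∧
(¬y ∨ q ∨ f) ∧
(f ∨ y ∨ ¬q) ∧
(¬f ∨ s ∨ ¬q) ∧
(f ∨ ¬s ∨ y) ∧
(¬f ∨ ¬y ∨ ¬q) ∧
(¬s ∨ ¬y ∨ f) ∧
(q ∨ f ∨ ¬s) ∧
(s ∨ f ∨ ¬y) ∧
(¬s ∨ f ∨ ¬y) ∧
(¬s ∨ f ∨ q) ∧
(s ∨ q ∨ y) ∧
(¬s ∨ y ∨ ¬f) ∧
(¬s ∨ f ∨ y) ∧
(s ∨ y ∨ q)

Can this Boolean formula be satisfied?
No

No, the formula is not satisfiable.

No assignment of truth values to the variables can make all 17 clauses true simultaneously.

The formula is UNSAT (unsatisfiable).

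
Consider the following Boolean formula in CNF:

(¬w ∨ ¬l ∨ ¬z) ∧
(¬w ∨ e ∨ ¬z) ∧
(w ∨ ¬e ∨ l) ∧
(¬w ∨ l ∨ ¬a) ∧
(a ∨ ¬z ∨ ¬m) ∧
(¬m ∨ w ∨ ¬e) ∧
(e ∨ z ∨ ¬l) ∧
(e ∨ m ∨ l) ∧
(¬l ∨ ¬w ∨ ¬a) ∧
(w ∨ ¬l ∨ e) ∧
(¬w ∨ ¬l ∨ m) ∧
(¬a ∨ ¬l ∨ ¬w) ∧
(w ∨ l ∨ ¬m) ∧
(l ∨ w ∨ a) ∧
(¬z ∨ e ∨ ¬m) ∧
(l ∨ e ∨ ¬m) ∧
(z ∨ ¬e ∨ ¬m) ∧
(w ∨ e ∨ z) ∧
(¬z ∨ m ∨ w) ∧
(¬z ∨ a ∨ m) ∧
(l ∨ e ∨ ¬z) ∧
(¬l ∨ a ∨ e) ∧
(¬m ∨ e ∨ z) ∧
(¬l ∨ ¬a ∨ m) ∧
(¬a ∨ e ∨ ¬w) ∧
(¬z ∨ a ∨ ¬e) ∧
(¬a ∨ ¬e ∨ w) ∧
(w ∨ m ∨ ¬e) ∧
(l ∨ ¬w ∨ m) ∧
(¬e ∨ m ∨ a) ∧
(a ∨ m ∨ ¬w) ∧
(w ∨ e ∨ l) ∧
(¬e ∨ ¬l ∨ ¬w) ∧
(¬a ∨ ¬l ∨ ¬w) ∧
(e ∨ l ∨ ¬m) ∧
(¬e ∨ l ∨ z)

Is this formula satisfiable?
No

No, the formula is not satisfiable.

No assignment of truth values to the variables can make all 36 clauses true simultaneously.

The formula is UNSAT (unsatisfiable).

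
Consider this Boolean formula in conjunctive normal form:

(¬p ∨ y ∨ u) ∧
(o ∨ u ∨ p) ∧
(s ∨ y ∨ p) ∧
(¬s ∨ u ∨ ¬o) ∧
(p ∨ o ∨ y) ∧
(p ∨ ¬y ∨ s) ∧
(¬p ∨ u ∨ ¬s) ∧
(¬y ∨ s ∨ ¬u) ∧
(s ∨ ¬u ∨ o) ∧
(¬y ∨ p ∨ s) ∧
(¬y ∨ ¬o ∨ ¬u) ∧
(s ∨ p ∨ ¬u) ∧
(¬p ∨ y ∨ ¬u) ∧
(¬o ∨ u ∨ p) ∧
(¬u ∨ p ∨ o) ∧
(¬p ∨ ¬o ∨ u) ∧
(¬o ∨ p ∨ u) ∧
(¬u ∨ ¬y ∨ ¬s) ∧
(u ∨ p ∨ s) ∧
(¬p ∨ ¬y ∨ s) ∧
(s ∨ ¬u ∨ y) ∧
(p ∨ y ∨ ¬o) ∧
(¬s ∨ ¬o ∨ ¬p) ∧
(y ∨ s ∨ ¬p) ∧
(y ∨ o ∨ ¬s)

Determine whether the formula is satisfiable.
No

No, the formula is not satisfiable.

No assignment of truth values to the variables can make all 25 clauses true simultaneously.

The formula is UNSAT (unsatisfiable).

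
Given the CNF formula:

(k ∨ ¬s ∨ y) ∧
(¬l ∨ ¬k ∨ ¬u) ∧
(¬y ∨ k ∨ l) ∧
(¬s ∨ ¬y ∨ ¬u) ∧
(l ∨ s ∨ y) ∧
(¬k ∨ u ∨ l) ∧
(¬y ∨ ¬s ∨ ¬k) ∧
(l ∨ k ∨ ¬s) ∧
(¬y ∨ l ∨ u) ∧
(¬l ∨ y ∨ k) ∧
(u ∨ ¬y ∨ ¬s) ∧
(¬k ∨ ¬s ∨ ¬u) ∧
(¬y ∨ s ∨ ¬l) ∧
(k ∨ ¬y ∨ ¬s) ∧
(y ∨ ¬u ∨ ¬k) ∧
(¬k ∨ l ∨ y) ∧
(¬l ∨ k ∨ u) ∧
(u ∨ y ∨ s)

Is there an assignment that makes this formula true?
Yes

Yes, the formula is satisfiable.

One satisfying assignment is: u=False, l=True, k=True, s=True, y=False

Verification: With this assignment, all 18 clauses evaluate to true.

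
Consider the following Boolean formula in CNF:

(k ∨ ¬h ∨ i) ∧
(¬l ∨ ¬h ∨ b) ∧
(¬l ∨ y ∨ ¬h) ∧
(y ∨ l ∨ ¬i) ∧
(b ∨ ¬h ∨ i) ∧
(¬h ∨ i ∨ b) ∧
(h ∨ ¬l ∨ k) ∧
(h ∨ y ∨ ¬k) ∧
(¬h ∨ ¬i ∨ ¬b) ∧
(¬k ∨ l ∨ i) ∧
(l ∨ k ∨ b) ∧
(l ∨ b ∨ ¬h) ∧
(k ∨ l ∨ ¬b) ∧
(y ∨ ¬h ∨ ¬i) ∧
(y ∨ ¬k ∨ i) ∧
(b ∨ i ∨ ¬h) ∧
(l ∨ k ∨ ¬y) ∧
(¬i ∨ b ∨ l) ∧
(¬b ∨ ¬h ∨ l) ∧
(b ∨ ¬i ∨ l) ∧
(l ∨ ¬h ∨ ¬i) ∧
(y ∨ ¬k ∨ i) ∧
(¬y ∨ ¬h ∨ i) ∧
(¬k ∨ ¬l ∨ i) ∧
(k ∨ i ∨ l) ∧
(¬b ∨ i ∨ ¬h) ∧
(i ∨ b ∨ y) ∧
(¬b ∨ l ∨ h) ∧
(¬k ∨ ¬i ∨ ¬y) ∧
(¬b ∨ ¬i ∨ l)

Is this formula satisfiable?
No

No, the formula is not satisfiable.

No assignment of truth values to the variables can make all 30 clauses true simultaneously.

The formula is UNSAT (unsatisfiable).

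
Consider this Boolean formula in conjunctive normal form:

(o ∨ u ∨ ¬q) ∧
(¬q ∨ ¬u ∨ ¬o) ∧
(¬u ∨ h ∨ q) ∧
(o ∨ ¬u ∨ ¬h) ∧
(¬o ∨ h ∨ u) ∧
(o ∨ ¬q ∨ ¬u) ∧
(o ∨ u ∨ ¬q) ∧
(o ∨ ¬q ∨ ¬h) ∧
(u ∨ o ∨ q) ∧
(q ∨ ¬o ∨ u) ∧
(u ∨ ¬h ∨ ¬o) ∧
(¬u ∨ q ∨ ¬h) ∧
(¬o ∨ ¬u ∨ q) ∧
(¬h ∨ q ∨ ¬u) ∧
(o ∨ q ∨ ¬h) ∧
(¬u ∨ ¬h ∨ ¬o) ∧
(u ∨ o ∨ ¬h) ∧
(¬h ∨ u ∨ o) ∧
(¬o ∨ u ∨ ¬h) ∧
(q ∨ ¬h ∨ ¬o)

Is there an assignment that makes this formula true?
No

No, the formula is not satisfiable.

No assignment of truth values to the variables can make all 20 clauses true simultaneously.

The formula is UNSAT (unsatisfiable).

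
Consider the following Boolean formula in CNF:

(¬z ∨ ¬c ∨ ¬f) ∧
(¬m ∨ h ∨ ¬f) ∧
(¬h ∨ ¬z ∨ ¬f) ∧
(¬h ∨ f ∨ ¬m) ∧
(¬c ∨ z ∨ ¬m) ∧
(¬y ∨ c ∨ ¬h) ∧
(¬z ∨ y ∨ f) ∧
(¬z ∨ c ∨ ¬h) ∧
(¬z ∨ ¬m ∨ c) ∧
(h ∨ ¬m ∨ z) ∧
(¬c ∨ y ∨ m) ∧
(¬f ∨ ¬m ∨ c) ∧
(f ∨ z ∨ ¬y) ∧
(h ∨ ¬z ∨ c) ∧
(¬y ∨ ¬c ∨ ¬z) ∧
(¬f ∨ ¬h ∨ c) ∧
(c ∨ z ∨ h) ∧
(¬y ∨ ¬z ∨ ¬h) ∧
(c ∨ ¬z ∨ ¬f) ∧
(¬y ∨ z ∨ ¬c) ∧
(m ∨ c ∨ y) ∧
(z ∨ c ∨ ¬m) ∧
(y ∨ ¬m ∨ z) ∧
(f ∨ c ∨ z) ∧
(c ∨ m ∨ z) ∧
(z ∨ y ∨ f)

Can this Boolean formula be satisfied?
No

No, the formula is not satisfiable.

No assignment of truth values to the variables can make all 26 clauses true simultaneously.

The formula is UNSAT (unsatisfiable).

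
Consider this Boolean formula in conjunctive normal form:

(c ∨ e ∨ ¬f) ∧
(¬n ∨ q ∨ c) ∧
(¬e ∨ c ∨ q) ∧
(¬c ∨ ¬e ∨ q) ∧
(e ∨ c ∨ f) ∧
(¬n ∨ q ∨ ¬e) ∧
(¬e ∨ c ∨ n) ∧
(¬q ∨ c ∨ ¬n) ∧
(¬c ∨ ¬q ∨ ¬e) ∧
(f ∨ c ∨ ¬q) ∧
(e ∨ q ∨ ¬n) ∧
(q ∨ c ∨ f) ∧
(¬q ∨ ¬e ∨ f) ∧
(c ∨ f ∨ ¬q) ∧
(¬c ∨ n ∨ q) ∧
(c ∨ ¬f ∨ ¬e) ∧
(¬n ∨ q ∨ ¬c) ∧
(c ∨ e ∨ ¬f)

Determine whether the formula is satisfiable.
Yes

Yes, the formula is satisfiable.

One satisfying assignment is: e=False, n=False, f=False, c=True, q=True

Verification: With this assignment, all 18 clauses evaluate to true.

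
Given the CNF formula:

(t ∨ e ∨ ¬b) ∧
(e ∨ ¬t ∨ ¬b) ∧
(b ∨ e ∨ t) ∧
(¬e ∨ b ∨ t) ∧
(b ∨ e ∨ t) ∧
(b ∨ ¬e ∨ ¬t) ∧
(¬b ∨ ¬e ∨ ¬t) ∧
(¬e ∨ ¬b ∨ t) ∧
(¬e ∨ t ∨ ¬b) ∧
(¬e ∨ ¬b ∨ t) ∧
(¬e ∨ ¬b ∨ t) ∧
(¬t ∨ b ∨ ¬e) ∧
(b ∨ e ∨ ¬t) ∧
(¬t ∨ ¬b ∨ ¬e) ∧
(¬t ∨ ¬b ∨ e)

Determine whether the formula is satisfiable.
No

No, the formula is not satisfiable.

No assignment of truth values to the variables can make all 15 clauses true simultaneously.

The formula is UNSAT (unsatisfiable).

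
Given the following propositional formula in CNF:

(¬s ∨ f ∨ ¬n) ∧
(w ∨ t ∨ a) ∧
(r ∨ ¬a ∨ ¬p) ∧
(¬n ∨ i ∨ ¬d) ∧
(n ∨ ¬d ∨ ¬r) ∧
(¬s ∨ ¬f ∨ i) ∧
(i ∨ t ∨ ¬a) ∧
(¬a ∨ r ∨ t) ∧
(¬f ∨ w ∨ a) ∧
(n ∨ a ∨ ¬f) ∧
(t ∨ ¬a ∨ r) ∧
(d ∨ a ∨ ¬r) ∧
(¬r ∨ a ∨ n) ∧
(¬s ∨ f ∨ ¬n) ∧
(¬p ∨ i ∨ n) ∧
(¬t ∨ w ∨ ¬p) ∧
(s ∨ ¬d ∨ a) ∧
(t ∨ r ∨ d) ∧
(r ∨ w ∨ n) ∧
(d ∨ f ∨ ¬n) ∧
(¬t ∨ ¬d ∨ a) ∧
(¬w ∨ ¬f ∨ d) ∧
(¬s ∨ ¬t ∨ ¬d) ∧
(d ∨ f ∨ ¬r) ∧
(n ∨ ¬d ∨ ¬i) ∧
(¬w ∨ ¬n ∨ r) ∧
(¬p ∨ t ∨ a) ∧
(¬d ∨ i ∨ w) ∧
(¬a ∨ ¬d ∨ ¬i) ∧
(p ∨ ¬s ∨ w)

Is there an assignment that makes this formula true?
Yes

Yes, the formula is satisfiable.

One satisfying assignment is: p=False, n=False, i=False, f=False, t=True, s=True, w=True, d=False, r=False, a=False

Verification: With this assignment, all 30 clauses evaluate to true.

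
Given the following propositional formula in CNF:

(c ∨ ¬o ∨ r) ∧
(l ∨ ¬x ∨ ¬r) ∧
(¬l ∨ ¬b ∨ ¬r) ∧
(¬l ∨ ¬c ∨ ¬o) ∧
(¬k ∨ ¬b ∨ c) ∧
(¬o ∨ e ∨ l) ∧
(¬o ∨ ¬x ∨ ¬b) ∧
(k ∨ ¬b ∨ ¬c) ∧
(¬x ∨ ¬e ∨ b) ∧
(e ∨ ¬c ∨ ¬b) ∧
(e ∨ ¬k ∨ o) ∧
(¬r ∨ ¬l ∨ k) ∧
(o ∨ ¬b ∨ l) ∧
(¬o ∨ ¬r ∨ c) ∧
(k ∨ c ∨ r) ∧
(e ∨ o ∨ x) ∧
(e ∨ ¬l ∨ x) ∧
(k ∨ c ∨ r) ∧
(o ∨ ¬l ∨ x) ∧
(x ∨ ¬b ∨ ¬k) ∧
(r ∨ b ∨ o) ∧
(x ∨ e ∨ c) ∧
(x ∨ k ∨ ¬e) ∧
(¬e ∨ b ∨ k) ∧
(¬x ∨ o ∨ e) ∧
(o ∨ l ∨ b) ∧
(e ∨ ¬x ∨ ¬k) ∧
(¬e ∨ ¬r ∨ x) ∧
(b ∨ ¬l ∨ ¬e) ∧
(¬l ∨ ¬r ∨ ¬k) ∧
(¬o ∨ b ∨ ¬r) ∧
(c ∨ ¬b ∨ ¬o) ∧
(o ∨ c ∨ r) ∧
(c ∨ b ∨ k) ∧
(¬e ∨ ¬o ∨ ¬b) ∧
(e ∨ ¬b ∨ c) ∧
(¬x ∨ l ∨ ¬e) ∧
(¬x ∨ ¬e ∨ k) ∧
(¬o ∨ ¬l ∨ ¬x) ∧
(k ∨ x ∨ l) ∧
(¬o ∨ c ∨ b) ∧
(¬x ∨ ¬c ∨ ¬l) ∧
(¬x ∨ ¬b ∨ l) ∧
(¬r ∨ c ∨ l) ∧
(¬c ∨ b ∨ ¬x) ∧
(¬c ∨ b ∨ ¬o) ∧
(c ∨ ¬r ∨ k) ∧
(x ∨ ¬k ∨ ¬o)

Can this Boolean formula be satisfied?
No

No, the formula is not satisfiable.

No assignment of truth values to the variables can make all 48 clauses true simultaneously.

The formula is UNSAT (unsatisfiable).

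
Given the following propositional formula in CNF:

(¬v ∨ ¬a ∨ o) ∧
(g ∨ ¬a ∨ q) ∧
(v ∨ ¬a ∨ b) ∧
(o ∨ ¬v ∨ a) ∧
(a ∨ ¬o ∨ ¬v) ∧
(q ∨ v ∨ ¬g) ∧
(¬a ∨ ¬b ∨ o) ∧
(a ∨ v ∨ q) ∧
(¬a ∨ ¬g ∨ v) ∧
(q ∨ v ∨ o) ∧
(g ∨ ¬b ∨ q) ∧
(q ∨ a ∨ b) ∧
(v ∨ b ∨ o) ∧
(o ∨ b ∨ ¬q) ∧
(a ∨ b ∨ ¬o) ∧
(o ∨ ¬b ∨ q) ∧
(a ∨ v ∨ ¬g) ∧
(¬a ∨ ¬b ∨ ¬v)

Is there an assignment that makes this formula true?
Yes

Yes, the formula is satisfiable.

One satisfying assignment is: v=True, b=False, o=True, a=True, q=True, g=False

Verification: With this assignment, all 18 clauses evaluate to true.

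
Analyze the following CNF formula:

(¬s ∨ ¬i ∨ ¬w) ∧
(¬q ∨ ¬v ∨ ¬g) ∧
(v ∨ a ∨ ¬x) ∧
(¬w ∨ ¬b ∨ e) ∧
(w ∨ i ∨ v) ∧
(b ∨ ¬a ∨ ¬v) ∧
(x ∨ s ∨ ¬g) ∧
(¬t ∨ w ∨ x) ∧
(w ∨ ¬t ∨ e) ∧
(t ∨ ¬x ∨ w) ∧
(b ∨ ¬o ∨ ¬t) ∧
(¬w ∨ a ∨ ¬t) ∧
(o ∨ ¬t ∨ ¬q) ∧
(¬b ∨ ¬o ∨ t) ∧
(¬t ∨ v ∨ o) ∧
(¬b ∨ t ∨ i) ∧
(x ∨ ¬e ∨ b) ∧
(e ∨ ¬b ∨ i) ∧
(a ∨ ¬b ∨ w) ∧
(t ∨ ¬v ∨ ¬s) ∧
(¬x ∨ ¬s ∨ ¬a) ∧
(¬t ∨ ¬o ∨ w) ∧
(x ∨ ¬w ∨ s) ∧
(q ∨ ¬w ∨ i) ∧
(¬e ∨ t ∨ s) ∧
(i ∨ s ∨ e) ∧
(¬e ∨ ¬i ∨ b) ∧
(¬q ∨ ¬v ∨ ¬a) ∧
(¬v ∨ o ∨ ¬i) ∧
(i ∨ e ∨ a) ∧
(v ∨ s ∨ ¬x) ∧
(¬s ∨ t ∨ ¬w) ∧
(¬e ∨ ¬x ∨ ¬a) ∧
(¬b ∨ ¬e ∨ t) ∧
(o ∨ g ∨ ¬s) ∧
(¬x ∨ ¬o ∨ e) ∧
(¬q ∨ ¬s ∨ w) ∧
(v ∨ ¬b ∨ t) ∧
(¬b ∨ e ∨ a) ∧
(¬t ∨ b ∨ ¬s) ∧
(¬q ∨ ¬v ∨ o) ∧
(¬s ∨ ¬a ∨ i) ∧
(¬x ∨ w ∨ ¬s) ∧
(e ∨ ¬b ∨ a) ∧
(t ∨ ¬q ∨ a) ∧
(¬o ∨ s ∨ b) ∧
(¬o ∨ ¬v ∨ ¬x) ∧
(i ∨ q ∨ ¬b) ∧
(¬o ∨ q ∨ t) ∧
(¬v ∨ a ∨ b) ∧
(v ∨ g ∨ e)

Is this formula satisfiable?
Yes

Yes, the formula is satisfiable.

One satisfying assignment is: e=False, v=False, x=False, w=False, s=True, b=False, o=False, a=False, g=True, t=False, q=False, i=True

Verification: With this assignment, all 51 clauses evaluate to true.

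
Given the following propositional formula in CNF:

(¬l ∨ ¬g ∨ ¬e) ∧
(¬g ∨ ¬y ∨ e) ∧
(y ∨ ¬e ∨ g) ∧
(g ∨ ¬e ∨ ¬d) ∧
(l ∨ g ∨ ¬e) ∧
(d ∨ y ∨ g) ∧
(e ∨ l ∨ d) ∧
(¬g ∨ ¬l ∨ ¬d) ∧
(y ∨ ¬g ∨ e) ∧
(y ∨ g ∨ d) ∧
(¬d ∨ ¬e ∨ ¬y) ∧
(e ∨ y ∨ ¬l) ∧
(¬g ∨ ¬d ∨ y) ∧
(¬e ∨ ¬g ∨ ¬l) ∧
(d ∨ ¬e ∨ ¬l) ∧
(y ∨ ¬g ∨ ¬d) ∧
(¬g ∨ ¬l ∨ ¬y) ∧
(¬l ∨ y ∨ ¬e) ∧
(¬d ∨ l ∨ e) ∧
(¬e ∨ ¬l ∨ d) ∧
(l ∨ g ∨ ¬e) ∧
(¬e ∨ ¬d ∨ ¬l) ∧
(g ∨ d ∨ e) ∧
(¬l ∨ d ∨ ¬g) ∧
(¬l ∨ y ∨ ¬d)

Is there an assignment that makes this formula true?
Yes

Yes, the formula is satisfiable.

One satisfying assignment is: d=True, l=True, y=True, g=False, e=False

Verification: With this assignment, all 25 clauses evaluate to true.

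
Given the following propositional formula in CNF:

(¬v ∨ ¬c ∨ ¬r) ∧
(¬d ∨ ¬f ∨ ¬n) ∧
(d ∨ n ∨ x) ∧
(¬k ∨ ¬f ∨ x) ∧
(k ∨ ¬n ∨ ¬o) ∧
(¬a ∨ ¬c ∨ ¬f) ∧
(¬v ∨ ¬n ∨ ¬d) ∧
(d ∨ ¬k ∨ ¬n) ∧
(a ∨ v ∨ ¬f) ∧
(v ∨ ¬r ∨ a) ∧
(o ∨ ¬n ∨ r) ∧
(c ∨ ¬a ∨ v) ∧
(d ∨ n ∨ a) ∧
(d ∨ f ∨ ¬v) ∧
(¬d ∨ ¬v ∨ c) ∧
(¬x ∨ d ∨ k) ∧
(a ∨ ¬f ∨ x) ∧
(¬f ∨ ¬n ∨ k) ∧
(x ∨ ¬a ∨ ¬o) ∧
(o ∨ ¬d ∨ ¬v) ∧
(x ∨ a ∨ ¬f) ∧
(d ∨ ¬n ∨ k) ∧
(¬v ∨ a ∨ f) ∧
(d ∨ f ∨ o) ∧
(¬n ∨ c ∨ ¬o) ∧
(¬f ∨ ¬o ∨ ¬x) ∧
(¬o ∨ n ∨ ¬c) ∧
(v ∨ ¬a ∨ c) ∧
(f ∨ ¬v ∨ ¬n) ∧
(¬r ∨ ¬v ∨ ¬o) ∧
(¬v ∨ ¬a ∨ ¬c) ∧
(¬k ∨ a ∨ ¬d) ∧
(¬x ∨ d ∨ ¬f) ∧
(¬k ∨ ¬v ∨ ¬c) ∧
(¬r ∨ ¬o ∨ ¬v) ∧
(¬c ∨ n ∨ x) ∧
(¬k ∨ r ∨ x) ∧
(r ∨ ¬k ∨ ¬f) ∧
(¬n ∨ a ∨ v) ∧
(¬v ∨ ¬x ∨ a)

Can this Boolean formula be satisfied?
Yes

Yes, the formula is satisfiable.

One satisfying assignment is: d=True, n=False, f=False, a=False, k=False, v=False, o=False, c=False, r=False, x=False

Verification: With this assignment, all 40 clauses evaluate to true.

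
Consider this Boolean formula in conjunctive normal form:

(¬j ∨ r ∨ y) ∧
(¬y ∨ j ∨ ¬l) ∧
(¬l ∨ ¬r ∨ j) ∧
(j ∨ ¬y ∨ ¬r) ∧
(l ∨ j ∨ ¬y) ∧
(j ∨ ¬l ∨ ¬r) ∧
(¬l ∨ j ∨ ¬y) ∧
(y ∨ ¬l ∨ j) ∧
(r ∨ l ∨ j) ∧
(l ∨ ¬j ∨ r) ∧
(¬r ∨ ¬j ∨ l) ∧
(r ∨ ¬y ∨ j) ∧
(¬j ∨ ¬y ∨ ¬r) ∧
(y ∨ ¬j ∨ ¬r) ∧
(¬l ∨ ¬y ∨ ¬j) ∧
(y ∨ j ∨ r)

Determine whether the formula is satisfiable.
Yes

Yes, the formula is satisfiable.

One satisfying assignment is: y=False, j=False, l=False, r=True

Verification: With this assignment, all 16 clauses evaluate to true.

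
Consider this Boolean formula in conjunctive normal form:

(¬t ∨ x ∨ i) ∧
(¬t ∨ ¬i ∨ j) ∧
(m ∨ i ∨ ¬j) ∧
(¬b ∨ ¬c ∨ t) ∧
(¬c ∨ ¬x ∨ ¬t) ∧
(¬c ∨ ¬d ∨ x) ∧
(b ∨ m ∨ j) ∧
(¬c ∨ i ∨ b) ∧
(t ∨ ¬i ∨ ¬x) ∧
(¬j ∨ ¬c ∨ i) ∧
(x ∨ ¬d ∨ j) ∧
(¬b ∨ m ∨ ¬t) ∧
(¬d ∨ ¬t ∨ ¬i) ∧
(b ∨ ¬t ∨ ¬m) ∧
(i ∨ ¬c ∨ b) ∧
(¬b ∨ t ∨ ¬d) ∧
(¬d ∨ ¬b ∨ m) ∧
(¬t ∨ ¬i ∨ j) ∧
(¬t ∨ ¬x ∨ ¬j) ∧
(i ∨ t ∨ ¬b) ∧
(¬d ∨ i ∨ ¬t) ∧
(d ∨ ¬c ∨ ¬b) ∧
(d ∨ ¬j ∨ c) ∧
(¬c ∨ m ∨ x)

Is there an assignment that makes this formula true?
Yes

Yes, the formula is satisfiable.

One satisfying assignment is: m=True, j=False, i=False, t=False, c=False, b=False, x=False, d=False

Verification: With this assignment, all 24 clauses evaluate to true.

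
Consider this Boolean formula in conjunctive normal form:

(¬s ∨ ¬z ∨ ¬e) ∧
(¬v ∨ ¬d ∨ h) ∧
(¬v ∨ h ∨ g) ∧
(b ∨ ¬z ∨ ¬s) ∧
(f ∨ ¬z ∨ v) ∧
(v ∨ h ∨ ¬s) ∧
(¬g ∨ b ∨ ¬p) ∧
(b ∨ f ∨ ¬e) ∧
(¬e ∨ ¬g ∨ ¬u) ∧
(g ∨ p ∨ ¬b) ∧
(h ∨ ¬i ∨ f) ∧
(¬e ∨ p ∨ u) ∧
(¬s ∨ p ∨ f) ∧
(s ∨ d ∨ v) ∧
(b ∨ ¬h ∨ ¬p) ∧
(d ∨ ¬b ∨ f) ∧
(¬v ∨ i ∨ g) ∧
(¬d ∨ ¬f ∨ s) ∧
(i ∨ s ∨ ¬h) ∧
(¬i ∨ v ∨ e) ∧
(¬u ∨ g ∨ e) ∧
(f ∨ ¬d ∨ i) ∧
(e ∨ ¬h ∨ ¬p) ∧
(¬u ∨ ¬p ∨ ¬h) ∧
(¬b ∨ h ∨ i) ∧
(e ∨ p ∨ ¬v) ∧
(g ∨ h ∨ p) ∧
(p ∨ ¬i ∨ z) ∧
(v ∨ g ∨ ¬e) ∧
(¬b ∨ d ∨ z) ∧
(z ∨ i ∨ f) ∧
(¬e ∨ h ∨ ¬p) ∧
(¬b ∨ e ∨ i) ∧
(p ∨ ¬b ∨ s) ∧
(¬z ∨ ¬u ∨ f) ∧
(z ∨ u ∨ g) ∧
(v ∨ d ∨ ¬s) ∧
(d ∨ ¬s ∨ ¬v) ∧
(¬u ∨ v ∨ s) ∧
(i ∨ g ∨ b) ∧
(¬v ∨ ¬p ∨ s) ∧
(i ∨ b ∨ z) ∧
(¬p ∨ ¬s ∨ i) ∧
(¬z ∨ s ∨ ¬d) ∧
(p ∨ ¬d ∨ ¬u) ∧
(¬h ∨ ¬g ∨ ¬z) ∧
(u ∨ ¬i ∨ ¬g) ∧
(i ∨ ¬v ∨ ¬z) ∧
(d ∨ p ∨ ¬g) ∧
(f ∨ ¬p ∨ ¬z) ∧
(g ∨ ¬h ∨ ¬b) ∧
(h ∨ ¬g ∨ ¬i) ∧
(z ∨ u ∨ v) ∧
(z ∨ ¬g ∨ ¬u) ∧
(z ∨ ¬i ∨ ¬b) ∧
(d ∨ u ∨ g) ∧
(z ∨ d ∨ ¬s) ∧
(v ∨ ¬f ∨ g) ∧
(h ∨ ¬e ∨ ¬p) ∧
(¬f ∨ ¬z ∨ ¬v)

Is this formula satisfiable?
No

No, the formula is not satisfiable.

No assignment of truth values to the variables can make all 60 clauses true simultaneously.

The formula is UNSAT (unsatisfiable).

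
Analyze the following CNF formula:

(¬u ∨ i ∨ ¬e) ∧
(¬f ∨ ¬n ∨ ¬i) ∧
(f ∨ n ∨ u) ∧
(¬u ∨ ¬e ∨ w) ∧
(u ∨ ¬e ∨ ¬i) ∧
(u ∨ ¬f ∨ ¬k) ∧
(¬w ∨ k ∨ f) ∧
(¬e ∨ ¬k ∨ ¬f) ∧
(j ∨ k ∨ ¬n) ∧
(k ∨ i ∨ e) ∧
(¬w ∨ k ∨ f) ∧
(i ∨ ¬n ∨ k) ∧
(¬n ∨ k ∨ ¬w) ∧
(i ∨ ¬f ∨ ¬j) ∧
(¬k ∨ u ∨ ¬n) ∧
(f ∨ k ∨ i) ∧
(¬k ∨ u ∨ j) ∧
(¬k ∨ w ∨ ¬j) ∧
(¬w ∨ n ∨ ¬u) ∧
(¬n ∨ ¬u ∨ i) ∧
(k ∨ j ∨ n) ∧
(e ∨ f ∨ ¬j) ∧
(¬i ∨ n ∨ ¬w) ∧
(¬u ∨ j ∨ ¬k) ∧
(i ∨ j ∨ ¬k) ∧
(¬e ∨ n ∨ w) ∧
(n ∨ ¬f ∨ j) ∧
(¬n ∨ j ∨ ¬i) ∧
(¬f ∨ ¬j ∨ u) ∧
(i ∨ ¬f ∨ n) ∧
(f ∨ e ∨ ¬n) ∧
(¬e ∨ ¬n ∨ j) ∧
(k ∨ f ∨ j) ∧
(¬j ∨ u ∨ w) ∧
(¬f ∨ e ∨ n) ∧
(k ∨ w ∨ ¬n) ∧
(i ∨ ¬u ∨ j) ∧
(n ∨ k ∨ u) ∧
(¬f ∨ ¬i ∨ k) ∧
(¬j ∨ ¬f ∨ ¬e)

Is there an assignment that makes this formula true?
Yes

Yes, the formula is satisfiable.

One satisfying assignment is: k=True, w=True, f=False, n=True, u=True, i=True, j=True, e=True

Verification: With this assignment, all 40 clauses evaluate to true.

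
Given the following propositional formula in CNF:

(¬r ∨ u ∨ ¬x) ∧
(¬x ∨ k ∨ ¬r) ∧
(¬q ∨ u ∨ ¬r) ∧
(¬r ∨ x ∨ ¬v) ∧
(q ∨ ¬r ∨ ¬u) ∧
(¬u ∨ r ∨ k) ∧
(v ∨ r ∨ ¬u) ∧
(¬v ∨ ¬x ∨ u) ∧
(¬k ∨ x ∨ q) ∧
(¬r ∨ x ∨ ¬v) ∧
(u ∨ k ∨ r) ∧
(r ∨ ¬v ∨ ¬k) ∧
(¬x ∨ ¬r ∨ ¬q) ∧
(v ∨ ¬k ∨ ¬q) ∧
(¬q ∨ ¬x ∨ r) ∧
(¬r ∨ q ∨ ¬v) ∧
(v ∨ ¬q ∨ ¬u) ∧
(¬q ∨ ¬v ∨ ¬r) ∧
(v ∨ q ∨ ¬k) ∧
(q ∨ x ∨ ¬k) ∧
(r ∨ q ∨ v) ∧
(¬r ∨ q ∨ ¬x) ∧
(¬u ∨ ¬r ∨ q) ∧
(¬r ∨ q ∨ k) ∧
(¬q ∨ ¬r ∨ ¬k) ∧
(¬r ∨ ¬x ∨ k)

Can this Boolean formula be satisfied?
No

No, the formula is not satisfiable.

No assignment of truth values to the variables can make all 26 clauses true simultaneously.

The formula is UNSAT (unsatisfiable).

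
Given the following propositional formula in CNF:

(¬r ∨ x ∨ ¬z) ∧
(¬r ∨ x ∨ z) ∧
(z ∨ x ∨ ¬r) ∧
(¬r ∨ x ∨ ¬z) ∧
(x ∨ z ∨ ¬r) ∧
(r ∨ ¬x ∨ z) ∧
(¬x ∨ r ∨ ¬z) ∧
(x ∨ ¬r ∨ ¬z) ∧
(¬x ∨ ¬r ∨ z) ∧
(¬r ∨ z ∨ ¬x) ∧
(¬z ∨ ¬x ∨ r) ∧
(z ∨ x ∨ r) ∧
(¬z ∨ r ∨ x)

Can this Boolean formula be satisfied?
Yes

Yes, the formula is satisfiable.

One satisfying assignment is: x=True, r=True, z=True

Verification: With this assignment, all 13 clauses evaluate to true.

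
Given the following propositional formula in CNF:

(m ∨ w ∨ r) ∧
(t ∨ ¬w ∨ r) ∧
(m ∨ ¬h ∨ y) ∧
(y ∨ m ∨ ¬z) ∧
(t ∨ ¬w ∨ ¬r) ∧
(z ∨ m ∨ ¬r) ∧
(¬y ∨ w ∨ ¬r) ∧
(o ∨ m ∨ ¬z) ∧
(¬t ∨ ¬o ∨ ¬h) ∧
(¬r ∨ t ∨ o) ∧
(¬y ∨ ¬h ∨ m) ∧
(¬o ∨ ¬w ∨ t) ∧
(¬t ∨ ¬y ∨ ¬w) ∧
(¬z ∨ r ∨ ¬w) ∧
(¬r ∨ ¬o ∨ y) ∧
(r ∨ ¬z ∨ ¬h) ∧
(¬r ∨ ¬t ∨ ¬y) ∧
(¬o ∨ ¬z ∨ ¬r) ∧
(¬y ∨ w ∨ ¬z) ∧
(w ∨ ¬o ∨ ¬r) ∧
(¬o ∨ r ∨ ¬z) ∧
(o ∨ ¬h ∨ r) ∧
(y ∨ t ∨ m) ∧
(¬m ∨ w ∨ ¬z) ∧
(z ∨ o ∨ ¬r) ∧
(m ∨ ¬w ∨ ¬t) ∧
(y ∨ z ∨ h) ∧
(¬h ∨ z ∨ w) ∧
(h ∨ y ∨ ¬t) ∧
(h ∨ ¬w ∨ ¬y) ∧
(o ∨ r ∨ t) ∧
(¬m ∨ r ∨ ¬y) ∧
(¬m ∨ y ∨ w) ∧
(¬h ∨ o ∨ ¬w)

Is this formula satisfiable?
No

No, the formula is not satisfiable.

No assignment of truth values to the variables can make all 34 clauses true simultaneously.

The formula is UNSAT (unsatisfiable).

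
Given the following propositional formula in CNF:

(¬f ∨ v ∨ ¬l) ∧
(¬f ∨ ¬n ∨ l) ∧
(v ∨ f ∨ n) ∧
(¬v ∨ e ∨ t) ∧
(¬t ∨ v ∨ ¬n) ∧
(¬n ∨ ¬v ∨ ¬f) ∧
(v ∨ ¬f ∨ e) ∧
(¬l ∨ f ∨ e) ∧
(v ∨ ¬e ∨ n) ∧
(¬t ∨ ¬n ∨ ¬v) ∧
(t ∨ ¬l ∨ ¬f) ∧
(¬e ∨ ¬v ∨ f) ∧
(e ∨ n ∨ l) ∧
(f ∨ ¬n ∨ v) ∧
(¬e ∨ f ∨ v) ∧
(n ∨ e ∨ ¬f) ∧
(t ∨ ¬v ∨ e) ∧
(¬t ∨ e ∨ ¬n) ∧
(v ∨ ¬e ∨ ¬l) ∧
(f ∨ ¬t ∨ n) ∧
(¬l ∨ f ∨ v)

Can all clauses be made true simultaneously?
Yes

Yes, the formula is satisfiable.

One satisfying assignment is: e=True, t=False, v=True, l=False, f=True, n=False

Verification: With this assignment, all 21 clauses evaluate to true.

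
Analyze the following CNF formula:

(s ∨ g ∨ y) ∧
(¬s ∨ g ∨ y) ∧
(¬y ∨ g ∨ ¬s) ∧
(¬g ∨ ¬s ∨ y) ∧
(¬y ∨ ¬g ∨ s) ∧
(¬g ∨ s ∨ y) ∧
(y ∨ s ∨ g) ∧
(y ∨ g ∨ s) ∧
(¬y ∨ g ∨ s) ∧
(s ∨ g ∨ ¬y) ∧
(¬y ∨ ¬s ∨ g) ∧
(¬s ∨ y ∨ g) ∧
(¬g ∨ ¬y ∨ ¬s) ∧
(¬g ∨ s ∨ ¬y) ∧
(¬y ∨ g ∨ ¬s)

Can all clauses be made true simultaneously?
No

No, the formula is not satisfiable.

No assignment of truth values to the variables can make all 15 clauses true simultaneously.

The formula is UNSAT (unsatisfiable).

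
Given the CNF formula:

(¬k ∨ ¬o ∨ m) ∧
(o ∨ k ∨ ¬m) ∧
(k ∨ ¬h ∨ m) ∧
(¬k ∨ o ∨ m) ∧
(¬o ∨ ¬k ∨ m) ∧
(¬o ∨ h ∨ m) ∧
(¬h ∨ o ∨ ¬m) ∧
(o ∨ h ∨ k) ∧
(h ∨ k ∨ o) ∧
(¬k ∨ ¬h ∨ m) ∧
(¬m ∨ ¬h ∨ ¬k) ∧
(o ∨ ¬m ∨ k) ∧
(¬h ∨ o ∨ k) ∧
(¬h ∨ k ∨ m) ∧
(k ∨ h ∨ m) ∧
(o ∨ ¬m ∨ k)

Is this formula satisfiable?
Yes

Yes, the formula is satisfiable.

One satisfying assignment is: k=False, o=True, h=False, m=True

Verification: With this assignment, all 16 clauses evaluate to true.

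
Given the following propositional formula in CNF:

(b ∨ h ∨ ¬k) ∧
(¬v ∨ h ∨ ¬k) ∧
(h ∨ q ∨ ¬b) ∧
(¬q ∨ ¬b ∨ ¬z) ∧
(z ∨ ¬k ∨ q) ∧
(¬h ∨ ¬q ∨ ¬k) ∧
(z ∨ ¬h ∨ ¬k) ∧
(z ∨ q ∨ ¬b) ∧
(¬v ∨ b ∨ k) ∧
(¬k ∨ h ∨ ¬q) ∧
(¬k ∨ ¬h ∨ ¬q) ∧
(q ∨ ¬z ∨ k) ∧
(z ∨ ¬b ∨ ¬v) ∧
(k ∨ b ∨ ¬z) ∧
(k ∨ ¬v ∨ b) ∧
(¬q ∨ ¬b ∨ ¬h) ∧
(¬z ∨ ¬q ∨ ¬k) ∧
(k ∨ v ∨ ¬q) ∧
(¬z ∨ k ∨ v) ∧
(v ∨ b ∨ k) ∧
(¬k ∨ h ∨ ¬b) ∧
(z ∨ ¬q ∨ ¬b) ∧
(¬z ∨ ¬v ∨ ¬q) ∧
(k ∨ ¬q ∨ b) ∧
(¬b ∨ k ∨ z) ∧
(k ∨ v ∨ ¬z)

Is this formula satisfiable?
Yes

Yes, the formula is satisfiable.

One satisfying assignment is: v=False, q=False, z=True, h=True, k=True, b=False

Verification: With this assignment, all 26 clauses evaluate to true.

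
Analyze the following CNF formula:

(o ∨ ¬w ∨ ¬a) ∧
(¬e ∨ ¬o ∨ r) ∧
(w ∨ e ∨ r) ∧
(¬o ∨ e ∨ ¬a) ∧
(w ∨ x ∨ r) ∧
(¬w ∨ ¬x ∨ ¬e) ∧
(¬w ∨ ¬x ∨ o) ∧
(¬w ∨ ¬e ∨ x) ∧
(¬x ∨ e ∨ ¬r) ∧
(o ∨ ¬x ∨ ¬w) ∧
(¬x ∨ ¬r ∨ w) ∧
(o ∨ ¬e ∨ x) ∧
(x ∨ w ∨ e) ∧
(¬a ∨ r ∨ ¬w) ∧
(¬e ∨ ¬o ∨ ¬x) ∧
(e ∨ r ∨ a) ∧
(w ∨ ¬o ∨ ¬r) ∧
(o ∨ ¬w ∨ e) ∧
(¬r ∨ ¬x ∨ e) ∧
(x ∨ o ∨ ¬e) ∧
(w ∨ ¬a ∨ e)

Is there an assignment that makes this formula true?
Yes

Yes, the formula is satisfiable.

One satisfying assignment is: a=False, o=False, w=False, r=False, x=True, e=True

Verification: With this assignment, all 21 clauses evaluate to true.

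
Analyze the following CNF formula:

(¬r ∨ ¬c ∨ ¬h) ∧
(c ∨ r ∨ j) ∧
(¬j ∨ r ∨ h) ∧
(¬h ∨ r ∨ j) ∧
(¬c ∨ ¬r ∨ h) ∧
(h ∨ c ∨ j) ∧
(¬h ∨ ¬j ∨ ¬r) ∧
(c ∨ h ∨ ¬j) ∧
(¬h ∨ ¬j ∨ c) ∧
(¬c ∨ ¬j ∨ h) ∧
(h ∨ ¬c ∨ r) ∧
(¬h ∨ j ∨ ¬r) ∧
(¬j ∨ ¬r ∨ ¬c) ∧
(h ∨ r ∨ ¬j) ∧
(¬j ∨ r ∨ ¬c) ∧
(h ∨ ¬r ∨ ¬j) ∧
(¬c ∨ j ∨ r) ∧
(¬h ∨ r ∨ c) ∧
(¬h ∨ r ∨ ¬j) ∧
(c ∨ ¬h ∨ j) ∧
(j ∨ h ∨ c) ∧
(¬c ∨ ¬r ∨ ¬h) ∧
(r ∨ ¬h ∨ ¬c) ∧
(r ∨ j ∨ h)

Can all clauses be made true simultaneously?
No

No, the formula is not satisfiable.

No assignment of truth values to the variables can make all 24 clauses true simultaneously.

The formula is UNSAT (unsatisfiable).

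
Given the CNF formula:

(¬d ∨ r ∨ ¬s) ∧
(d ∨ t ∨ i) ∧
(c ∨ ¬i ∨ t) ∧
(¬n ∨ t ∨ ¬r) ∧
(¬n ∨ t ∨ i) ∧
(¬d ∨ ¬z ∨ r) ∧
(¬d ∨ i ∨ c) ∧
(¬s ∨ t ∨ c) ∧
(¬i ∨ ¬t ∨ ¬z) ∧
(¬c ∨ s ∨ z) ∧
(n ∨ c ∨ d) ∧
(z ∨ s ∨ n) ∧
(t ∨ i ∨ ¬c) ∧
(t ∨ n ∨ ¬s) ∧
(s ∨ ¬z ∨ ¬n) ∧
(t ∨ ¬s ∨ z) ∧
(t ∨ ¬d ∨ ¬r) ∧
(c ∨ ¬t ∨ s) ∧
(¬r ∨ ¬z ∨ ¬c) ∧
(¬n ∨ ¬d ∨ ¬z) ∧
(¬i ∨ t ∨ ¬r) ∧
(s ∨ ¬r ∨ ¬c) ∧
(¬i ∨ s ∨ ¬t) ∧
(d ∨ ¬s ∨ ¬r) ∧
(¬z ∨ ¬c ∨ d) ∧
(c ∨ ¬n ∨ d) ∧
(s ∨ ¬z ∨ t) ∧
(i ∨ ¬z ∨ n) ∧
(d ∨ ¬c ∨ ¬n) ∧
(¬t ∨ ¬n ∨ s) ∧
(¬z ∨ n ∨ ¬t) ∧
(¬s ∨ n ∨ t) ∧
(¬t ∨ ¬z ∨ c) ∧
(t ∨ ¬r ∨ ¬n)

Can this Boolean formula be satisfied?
Yes

Yes, the formula is satisfiable.

One satisfying assignment is: t=True, z=False, n=False, s=True, c=False, r=True, d=True, i=True

Verification: With this assignment, all 34 clauses evaluate to true.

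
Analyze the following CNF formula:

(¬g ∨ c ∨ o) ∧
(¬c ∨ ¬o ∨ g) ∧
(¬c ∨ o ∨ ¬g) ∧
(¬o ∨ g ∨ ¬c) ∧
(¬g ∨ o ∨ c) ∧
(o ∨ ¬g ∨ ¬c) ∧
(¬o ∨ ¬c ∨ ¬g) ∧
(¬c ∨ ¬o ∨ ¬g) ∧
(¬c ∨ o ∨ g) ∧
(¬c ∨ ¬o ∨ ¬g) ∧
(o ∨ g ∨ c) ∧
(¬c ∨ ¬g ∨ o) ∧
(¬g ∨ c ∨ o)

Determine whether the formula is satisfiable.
Yes

Yes, the formula is satisfiable.

One satisfying assignment is: o=True, c=False, g=False

Verification: With this assignment, all 13 clauses evaluate to true.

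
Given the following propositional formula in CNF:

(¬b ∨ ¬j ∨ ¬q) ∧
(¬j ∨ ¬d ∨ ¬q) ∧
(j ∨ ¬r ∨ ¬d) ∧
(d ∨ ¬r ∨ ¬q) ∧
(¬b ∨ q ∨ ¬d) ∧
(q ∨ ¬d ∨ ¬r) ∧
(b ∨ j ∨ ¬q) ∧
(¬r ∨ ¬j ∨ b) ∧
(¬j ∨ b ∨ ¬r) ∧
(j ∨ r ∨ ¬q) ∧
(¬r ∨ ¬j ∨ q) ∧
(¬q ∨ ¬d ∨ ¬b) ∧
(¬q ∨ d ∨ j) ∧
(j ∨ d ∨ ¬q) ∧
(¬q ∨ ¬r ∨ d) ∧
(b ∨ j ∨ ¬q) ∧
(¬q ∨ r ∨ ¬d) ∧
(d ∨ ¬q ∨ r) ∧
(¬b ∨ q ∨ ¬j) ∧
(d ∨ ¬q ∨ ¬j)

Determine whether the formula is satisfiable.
Yes

Yes, the formula is satisfiable.

One satisfying assignment is: r=False, b=False, j=False, q=False, d=False

Verification: With this assignment, all 20 clauses evaluate to true.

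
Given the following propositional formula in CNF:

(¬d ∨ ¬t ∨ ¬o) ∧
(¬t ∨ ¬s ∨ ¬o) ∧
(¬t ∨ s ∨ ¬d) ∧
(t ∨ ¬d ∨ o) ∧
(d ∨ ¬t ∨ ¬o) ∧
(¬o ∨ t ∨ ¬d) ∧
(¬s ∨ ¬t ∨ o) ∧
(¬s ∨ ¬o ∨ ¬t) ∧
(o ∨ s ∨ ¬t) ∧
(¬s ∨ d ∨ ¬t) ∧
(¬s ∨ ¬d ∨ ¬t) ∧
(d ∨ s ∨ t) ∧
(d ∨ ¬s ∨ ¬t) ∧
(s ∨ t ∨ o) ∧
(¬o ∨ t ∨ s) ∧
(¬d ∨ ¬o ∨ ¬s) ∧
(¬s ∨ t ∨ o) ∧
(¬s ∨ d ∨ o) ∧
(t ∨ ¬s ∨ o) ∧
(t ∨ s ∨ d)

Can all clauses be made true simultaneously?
Yes

Yes, the formula is satisfiable.

One satisfying assignment is: t=False, d=False, s=True, o=True

Verification: With this assignment, all 20 clauses evaluate to true.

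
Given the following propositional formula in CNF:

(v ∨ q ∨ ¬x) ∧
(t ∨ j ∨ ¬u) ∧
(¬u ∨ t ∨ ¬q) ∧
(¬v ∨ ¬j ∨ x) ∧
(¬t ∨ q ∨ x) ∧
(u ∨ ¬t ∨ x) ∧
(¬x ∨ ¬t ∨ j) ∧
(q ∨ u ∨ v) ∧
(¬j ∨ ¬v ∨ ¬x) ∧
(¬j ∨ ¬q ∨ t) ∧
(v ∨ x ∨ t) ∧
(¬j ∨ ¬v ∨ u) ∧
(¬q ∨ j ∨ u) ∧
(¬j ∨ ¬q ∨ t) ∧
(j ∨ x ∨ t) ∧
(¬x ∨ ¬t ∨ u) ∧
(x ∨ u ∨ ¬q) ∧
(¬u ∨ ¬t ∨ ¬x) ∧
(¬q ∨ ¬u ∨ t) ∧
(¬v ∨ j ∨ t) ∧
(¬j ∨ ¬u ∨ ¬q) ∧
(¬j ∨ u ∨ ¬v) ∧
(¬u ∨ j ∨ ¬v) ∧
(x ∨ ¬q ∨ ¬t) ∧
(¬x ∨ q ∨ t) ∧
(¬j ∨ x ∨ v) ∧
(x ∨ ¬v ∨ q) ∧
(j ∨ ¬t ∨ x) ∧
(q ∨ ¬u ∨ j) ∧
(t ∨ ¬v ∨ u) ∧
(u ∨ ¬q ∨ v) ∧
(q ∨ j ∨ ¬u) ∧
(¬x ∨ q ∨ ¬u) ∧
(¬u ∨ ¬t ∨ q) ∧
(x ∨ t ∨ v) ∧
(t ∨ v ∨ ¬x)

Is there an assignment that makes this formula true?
No

No, the formula is not satisfiable.

No assignment of truth values to the variables can make all 36 clauses true simultaneously.

The formula is UNSAT (unsatisfiable).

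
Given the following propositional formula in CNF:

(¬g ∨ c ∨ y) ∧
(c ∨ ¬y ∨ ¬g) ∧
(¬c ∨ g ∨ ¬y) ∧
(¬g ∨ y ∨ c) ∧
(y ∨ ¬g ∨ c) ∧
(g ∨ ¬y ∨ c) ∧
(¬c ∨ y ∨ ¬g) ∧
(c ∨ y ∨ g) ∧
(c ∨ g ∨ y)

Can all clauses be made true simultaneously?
Yes

Yes, the formula is satisfiable.

One satisfying assignment is: c=True, g=False, y=False

Verification: With this assignment, all 9 clauses evaluate to true.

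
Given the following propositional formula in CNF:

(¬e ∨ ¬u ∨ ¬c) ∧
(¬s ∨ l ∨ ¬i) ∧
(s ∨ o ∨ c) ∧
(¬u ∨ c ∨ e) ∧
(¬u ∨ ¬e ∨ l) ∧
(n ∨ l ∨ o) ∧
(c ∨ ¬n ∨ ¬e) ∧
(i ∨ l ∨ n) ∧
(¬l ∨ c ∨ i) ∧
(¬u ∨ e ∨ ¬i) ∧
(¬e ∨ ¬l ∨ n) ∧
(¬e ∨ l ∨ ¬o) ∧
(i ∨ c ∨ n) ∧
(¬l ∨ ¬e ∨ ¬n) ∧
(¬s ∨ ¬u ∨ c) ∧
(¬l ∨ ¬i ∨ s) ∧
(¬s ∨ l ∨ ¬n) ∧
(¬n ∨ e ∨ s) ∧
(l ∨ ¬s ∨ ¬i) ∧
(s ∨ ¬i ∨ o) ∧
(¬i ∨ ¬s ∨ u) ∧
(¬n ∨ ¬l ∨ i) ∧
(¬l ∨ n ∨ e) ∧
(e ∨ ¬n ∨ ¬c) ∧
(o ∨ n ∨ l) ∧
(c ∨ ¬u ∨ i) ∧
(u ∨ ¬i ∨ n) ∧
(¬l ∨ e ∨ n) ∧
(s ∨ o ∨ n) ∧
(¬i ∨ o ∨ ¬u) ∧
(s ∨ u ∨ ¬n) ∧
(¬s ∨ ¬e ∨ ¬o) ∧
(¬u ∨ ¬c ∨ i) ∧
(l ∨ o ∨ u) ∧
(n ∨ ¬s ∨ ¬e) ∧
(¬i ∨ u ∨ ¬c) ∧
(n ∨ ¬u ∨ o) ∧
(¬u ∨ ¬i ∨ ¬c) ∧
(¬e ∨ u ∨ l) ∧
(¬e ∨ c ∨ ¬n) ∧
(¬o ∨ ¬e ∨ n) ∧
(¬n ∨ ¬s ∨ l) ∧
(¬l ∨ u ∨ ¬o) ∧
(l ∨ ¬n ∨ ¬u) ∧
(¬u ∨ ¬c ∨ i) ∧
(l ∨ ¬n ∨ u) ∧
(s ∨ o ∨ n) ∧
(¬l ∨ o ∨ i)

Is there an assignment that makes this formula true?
No

No, the formula is not satisfiable.

No assignment of truth values to the variables can make all 48 clauses true simultaneously.

The formula is UNSAT (unsatisfiable).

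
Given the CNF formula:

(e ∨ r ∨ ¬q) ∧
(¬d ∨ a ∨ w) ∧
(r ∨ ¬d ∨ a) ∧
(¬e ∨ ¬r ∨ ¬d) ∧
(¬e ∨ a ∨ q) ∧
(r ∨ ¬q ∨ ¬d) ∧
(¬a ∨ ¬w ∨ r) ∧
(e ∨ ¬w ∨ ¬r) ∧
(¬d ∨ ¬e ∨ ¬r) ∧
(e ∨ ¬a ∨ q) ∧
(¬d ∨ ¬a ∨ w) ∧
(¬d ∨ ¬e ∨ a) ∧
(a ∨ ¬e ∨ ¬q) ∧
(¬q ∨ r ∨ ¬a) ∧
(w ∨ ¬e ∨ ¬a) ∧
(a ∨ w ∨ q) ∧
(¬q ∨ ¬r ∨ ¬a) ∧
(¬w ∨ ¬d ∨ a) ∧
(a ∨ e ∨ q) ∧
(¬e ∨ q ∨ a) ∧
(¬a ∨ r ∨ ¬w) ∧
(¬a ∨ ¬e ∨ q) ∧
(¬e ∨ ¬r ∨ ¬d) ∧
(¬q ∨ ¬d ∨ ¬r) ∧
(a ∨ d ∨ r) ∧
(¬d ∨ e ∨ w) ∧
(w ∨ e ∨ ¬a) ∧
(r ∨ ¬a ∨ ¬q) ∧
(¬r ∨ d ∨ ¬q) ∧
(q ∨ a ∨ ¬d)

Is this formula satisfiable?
No

No, the formula is not satisfiable.

No assignment of truth values to the variables can make all 30 clauses true simultaneously.

The formula is UNSAT (unsatisfiable).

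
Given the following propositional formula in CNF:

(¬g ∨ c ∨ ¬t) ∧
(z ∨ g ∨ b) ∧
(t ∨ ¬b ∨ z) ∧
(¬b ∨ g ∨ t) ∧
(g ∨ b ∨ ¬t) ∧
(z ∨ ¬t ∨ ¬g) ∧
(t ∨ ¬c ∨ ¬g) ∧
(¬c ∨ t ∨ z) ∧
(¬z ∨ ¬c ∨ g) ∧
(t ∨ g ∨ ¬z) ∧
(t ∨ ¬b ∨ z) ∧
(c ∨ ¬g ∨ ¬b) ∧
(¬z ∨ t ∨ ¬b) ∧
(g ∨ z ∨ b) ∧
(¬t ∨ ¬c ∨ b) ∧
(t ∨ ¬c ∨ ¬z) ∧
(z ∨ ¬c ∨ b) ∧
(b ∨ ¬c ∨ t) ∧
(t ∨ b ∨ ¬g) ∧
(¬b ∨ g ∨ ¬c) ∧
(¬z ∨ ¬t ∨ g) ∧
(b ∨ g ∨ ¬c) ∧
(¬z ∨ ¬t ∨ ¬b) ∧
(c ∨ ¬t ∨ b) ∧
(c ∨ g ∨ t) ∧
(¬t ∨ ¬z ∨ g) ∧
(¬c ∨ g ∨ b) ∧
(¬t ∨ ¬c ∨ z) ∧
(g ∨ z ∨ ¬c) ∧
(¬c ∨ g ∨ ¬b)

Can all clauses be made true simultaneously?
Yes

Yes, the formula is satisfiable.

One satisfying assignment is: g=False, z=False, t=True, c=False, b=True

Verification: With this assignment, all 30 clauses evaluate to true.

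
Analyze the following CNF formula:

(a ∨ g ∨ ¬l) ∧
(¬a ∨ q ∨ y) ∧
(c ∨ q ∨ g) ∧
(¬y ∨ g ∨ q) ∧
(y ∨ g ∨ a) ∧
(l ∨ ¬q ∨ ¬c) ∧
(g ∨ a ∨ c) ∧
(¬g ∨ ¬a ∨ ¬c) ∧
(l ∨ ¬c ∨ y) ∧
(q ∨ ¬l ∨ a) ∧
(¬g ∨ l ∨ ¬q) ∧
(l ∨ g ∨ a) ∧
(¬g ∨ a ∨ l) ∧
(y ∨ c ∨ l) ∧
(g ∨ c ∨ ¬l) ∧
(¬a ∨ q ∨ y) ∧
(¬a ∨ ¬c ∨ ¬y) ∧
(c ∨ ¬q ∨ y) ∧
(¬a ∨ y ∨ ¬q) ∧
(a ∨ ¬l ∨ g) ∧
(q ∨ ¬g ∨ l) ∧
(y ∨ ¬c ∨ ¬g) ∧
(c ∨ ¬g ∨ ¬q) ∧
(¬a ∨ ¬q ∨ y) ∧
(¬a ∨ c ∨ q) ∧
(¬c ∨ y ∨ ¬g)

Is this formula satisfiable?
Yes

Yes, the formula is satisfiable.

One satisfying assignment is: y=True, q=True, c=False, l=False, g=False, a=True

Verification: With this assignment, all 26 clauses evaluate to true.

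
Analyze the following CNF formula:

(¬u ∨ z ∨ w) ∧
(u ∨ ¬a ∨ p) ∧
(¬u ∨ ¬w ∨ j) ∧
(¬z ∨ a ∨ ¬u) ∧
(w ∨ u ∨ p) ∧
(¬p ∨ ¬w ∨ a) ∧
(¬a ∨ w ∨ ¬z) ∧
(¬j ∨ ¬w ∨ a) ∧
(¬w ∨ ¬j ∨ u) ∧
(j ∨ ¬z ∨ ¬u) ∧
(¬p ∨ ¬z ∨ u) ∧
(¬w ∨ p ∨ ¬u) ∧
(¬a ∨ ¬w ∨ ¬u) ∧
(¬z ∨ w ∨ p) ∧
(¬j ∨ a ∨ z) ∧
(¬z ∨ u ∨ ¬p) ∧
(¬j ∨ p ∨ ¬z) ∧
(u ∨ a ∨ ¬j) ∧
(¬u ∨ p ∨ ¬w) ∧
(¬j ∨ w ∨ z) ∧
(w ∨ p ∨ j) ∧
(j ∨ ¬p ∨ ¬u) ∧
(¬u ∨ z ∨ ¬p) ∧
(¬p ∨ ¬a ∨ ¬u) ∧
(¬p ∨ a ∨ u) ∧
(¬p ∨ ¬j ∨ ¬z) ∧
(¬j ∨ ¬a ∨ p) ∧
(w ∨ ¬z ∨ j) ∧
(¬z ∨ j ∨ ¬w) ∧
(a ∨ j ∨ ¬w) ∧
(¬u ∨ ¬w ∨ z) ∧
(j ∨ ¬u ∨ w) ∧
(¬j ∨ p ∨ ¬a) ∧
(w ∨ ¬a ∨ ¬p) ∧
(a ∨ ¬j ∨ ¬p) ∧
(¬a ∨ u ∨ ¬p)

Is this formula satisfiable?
No

No, the formula is not satisfiable.

No assignment of truth values to the variables can make all 36 clauses true simultaneously.

The formula is UNSAT (unsatisfiable).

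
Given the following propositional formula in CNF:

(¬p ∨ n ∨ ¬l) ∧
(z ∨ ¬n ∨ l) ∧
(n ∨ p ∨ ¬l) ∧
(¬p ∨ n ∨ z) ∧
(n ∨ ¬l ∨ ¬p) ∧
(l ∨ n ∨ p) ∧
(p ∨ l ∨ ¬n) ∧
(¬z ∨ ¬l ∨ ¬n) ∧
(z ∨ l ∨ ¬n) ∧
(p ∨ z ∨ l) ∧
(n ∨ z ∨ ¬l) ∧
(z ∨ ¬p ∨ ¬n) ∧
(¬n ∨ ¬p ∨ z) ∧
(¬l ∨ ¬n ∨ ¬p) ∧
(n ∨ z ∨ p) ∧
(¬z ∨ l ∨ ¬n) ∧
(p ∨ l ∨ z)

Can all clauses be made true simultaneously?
Yes

Yes, the formula is satisfiable.

One satisfying assignment is: l=True, z=False, p=False, n=True

Verification: With this assignment, all 17 clauses evaluate to true.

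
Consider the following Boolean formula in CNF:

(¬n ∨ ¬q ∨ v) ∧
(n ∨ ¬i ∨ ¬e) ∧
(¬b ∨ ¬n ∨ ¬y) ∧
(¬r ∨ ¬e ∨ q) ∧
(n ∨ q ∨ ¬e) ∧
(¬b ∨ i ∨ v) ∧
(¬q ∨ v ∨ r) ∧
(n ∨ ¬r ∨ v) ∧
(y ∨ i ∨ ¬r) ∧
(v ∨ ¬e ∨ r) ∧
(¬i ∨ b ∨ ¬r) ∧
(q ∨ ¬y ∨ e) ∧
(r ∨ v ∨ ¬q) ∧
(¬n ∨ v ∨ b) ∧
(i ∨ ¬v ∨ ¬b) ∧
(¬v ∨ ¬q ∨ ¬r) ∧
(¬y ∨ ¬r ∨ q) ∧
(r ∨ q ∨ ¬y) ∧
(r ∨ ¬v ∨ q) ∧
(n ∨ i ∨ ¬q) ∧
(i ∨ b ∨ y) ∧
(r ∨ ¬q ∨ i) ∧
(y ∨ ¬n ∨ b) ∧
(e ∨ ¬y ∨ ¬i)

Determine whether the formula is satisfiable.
Yes

Yes, the formula is satisfiable.

One satisfying assignment is: b=False, r=False, e=False, i=True, y=False, n=False, q=False, v=False

Verification: With this assignment, all 24 clauses evaluate to true.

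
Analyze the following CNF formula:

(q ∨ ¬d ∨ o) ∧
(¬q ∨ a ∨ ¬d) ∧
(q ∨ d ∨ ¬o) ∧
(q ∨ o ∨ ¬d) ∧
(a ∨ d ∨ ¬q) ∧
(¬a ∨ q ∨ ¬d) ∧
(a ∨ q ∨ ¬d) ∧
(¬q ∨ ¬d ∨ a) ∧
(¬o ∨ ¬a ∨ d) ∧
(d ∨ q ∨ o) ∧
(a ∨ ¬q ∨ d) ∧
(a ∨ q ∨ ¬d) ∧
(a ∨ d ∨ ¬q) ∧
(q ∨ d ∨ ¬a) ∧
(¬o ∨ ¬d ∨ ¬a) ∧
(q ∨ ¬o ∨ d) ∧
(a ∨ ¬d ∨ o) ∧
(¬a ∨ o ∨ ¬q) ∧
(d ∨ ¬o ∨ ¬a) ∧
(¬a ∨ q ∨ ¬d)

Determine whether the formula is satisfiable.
No

No, the formula is not satisfiable.

No assignment of truth values to the variables can make all 20 clauses true simultaneously.

The formula is UNSAT (unsatisfiable).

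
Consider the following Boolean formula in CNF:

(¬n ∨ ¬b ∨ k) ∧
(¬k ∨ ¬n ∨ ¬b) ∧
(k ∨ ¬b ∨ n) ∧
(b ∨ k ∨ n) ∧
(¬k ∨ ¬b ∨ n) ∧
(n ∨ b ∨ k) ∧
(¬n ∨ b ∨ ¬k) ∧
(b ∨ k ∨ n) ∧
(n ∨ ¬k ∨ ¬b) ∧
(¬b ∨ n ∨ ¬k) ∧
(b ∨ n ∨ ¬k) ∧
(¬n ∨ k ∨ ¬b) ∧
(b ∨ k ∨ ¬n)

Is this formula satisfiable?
No

No, the formula is not satisfiable.

No assignment of truth values to the variables can make all 13 clauses true simultaneously.

The formula is UNSAT (unsatisfiable).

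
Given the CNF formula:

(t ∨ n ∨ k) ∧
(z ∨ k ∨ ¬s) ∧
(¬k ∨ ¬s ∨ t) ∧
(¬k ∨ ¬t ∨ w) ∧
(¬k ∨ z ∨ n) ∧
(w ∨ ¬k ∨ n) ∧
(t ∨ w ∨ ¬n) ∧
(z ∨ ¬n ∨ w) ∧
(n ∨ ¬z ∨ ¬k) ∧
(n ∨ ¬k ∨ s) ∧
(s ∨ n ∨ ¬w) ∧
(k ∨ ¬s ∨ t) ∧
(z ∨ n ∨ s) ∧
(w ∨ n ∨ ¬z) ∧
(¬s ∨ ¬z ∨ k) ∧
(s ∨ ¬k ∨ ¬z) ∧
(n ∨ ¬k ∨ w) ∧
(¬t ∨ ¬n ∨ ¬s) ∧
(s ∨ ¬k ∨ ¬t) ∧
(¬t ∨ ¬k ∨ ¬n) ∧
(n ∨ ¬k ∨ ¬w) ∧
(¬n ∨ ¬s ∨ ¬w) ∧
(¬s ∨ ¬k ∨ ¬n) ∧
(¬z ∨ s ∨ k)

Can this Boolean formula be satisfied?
Yes

Yes, the formula is satisfiable.

One satisfying assignment is: k=False, n=True, z=False, s=False, w=True, t=False

Verification: With this assignment, all 24 clauses evaluate to true.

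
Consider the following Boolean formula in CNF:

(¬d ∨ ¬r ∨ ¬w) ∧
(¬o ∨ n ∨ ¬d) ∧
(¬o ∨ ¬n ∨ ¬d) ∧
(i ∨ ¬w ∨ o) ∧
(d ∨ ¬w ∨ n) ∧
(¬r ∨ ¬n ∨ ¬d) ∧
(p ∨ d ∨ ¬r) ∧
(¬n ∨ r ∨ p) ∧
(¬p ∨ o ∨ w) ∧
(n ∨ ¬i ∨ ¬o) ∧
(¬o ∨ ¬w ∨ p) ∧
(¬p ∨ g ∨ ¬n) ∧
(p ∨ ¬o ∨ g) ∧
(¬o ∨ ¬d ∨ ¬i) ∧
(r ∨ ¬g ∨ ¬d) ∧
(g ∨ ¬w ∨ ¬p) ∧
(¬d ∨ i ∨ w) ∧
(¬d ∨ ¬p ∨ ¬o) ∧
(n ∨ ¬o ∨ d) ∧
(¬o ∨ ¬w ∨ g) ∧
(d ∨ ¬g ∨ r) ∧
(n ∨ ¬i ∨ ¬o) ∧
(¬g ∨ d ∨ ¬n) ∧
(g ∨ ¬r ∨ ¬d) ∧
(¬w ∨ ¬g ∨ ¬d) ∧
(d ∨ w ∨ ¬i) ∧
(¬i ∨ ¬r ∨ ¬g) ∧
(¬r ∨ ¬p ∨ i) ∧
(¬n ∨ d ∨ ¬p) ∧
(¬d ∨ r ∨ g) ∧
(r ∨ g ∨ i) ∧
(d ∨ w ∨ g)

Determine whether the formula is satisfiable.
No

No, the formula is not satisfiable.

No assignment of truth values to the variables can make all 32 clauses true simultaneously.

The formula is UNSAT (unsatisfiable).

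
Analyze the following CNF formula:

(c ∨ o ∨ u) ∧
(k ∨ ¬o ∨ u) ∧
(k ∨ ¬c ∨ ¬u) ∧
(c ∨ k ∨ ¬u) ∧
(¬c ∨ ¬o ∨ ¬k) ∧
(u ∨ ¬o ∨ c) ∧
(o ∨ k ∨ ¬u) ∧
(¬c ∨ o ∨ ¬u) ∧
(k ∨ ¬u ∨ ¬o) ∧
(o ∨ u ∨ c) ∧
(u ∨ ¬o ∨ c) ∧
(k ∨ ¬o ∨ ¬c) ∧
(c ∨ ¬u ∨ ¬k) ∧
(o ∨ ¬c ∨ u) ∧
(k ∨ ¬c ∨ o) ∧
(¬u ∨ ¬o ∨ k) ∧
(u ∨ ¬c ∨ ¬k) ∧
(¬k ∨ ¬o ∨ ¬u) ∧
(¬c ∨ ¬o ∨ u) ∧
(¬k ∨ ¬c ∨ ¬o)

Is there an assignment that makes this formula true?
No

No, the formula is not satisfiable.

No assignment of truth values to the variables can make all 20 clauses true simultaneously.

The formula is UNSAT (unsatisfiable).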